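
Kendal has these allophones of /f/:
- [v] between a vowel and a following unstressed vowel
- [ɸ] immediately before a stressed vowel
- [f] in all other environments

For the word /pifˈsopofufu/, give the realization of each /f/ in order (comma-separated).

Occurrence 1 (position 3): no conditioning environment matches → elsewhere allophone [f].
Occurrence 2 (position 8): between a vowel and a following unstressed vowel → [v].
Occurrence 3 (position 10): between a vowel and a following unstressed vowel → [v].

[f], [v], [v]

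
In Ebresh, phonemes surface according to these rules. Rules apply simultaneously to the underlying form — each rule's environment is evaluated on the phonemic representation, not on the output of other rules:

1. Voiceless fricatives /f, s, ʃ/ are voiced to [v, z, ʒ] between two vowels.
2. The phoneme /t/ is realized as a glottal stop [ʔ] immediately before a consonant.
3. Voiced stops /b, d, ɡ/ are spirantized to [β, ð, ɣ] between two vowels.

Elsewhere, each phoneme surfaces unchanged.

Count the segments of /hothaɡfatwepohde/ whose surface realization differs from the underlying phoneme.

2

Segments that undergo a rule: /t/ → [ʔ] (rule 2); /t/ → [ʔ] (rule 2).
All other segments surface unchanged.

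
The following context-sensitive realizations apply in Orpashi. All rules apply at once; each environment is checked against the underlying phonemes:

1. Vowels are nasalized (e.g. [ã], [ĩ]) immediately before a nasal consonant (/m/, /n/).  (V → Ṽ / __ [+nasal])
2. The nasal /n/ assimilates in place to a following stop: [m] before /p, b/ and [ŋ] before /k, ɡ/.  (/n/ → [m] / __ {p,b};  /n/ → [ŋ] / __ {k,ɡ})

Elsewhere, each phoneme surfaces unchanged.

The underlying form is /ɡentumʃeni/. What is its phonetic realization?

[ɡẽntũmʃẽni]

/e/ (between /ɡ/ and /n/): before a nasal consonant, so rule 1 applies → [ẽ].
/n/ (between /e/ and /t/) is in the target of rule 2 but the environment (before a labial or velar stop) is not met → [n].
Rule 1 applies to /u/ (between /t/ and /m/: before a nasal consonant) → [ũ].
/e/ — between /ʃ/ and /n/, before a nasal consonant — surfaces as [ẽ] (rule 1).
/n/ (between /e/ and /i/) fails the environment for rule 2, so it stays [n].
/i/ — word-final; rule 1 does not apply here → [i].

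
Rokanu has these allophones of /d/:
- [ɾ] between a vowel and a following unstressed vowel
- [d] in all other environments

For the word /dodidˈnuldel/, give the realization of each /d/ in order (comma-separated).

Occurrence 1 (position 1): no conditioning environment matches → elsewhere allophone [d].
Occurrence 2 (position 3): between a vowel and a following unstressed vowel → [ɾ].
Occurrence 3 (position 5): no conditioning environment matches → elsewhere allophone [d].
Occurrence 4 (position 9): no conditioning environment matches → elsewhere allophone [d].

[d], [ɾ], [d], [d]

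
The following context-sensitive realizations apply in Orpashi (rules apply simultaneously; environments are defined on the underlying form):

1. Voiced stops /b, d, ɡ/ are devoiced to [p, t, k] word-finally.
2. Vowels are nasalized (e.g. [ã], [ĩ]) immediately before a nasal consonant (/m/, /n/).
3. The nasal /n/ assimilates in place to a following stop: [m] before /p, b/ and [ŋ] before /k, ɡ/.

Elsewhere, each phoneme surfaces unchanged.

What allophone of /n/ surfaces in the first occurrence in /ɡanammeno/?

[n]

/n/ (between /a/ and /a/) fails the environment for rule 3, so it stays [n].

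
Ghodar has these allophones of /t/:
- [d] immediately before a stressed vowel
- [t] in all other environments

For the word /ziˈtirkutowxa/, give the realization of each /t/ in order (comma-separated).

[d], [t]

Occurrence 1 (position 3): immediately before a stressed vowel → [d].
Occurrence 2 (position 8): no conditioning environment matches → elsewhere allophone [t].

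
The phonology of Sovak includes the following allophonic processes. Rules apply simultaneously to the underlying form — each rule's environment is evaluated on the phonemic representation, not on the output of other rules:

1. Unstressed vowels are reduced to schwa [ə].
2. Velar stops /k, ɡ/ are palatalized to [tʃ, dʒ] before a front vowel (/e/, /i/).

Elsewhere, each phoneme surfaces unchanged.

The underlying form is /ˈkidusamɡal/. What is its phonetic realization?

[ˈtʃidəsəmɡəl]

/k/ (word-initial) occurs before a front vowel → [tʃ] by rule 2.
/i/ (between /k/ and /d/): rule 1 targets it, but not in an unstressed syllable → unchanged [i].
/d/ (between /i/ and /u/): no rule targets it → [d].
Rule 1 applies to /u/ (between /d/ and /s/: in an unstressed syllable) → [ə].
/s/ (between /u/ and /a/) is unaffected → [s].
/a/ — between /s/ and /m/, in an unstressed syllable — surfaces as [ə] (rule 1).
/m/ (between /a/ and /ɡ/) is unaffected → [m].
/ɡ/ (between /m/ and /a/) is in the target of rule 2 but the environment (before a front vowel) is not met → [ɡ].
/a/ — between /ɡ/ and /l/, in an unstressed syllable — surfaces as [ə] (rule 1).
/l/ stays [l].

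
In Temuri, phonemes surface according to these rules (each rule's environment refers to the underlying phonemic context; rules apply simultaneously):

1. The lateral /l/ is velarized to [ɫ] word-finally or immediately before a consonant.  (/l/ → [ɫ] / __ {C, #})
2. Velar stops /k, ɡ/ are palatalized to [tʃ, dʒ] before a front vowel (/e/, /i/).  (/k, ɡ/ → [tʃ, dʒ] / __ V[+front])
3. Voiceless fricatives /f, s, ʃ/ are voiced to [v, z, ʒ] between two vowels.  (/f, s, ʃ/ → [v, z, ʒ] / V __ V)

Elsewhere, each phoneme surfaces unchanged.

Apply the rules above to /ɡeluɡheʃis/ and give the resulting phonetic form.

/ɡ/ (word-initial): before a front vowel, so rule 2 applies → [dʒ].
/e/ (between /ɡ/ and /l/) is unaffected → [e].
/l/ (between /e/ and /u/) fails the environment for rule 1, so it stays [l].
/u/ stays [u].
/ɡ/ (between /u/ and /h/) is in the target of rule 2 but the environment (before a front vowel) is not met → [ɡ].
/h/ (between /ɡ/ and /e/) is unaffected → [h].
/e/ stays [e].
/ʃ/ (between /e/ and /i/) occurs between two vowels → [ʒ] by rule 3.
/i/ — not in any rule's target class → [i].
/s/ — word-final; rule 3 does not apply here → [s].

[dʒeluɡheʒis]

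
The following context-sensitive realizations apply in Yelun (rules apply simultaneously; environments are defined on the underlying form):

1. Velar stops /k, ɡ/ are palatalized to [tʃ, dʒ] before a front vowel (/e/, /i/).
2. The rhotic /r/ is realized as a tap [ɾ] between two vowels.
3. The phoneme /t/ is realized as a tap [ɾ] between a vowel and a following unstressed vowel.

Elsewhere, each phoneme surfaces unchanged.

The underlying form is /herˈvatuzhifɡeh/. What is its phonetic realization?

/h/ (word-initial): no rule targets it → [h].
/e/ (between /h/ and /r/) is unaffected → [e].
/r/ (between /e/ and /v/) is in the target of rule 2 but the environment (between two vowels) is not met → [r].
/v/ (between /r/ and /a/) is unaffected → [v].
/a/ stays [a].
/t/ (between /a/ and /u/): between a vowel and a following unstressed vowel, so rule 3 applies → [ɾ].
/u/ (between /t/ and /z/): no rule targets it → [u].
/z/ (between /u/ and /h/): no rule targets it → [z].
/h/ (between /z/ and /i/): no rule targets it → [h].
/i/ (between /h/ and /f/): no rule targets it → [i].
/f/ stays [f].
/ɡ/ meets the environment for rule 1 (before a front vowel) → [dʒ].
/e/ (between /ɡ/ and /h/): no rule targets it → [e].
/h/ — not in any rule's target class → [h].

[herˈvaɾuzhifdʒeh]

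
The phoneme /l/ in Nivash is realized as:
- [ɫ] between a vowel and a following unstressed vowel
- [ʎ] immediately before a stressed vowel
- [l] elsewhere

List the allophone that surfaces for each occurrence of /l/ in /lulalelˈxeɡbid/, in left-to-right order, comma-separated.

[l], [ɫ], [ɫ], [l]

Occurrence 1 (position 1): no conditioning environment matches → elsewhere allophone [l].
Occurrence 2 (position 3): between a vowel and a following unstressed vowel → [ɫ].
Occurrence 3 (position 5): between a vowel and a following unstressed vowel → [ɫ].
Occurrence 4 (position 7): no conditioning environment matches → elsewhere allophone [l].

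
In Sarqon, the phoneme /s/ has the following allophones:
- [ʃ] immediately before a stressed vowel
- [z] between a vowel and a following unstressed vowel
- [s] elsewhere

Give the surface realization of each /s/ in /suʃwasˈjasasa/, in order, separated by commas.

Occurrence 1 (position 1): no conditioning environment matches → elsewhere allophone [s].
Occurrence 2 (position 6): no conditioning environment matches → elsewhere allophone [s].
Occurrence 3 (position 9): between a vowel and a following unstressed vowel → [z].
Occurrence 4 (position 11): between a vowel and a following unstressed vowel → [z].

[s], [s], [z], [z]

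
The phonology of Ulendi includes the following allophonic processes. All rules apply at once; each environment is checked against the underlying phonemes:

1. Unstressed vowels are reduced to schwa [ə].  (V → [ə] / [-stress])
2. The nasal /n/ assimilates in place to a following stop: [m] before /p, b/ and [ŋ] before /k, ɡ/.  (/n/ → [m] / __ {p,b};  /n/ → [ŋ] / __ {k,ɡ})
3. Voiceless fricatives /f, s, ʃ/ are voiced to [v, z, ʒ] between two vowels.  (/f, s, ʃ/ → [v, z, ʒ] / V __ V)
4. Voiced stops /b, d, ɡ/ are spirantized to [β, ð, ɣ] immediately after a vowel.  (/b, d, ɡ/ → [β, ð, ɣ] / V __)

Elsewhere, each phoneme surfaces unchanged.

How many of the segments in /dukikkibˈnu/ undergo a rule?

Segments that undergo a rule: /u/ → [ə] (rule 1); /i/ → [ə] (rule 1); /i/ → [ə] (rule 1); /b/ → [β] (rule 4).
All other segments surface unchanged.

4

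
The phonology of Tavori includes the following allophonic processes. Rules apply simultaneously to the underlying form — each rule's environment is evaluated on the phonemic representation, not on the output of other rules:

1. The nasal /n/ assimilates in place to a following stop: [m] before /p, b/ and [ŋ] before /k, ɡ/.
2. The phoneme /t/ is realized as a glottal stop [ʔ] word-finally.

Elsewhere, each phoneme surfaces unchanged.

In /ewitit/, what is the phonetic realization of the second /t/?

[ʔ]

Rule 2 applies to /t/ (word-final: word-finally) → [ʔ].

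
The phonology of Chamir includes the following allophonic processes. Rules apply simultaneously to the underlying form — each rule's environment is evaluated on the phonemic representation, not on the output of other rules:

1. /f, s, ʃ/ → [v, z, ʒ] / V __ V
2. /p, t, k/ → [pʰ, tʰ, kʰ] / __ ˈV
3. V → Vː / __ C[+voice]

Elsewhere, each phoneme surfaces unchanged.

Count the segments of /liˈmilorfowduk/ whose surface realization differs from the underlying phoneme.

4

Segments that undergo a rule: /i/ → [iː] (rule 3); /i/ → [iː] (rule 3); /o/ → [oː] (rule 3); /o/ → [oː] (rule 3).
All other segments surface unchanged.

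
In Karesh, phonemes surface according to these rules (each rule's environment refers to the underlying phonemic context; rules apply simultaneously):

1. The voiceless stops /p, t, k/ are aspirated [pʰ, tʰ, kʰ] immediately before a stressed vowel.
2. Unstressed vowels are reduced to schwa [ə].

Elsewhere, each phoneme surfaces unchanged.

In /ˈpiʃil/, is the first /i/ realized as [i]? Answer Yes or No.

Yes

/i/ (between /p/ and /ʃ/) fails the environment for rule 2, so it stays [i].
The actual realization is [i], which matches [i].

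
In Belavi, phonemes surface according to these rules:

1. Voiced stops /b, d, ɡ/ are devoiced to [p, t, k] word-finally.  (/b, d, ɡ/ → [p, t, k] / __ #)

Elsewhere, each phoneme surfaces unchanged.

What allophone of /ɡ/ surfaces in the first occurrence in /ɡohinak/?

/ɡ/ — word-initial; rule 1 does not apply here → [ɡ].

[ɡ]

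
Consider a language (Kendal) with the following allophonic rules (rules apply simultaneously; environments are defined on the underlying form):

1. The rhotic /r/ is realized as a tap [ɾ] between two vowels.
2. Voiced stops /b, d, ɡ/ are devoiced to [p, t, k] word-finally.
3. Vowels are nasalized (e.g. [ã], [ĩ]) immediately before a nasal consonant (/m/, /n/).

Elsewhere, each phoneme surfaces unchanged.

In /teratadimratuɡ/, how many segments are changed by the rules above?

Segments that undergo a rule: /r/ → [ɾ] (rule 1); /i/ → [ĩ] (rule 3); /ɡ/ → [k] (rule 2).
All other segments surface unchanged.

3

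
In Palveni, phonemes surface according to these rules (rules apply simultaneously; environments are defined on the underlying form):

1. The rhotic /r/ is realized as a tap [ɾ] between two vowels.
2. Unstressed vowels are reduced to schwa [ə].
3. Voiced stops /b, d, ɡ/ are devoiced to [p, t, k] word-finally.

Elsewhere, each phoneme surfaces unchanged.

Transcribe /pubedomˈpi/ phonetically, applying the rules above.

[pəbədəmˈpi]

/p/ (word-initial) is unaffected → [p].
/u/ (between /p/ and /b/) occurs in an unstressed syllable → [ə] by rule 2.
/b/ (between /u/ and /e/): rule 3 targets it, but not word-finally → unchanged [b].
Rule 2 applies to /e/ (between /b/ and /d/: in an unstressed syllable) → [ə].
/d/ (between /e/ and /o/) is in the target of rule 3 but the environment (word-finally) is not met → [d].
/o/ meets the environment for rule 2 (in an unstressed syllable) → [ə].
/m/ (between /o/ and /p/): no rule targets it → [m].
/p/ — not in any rule's target class → [p].
/i/ — word-final; rule 2 does not apply here → [i].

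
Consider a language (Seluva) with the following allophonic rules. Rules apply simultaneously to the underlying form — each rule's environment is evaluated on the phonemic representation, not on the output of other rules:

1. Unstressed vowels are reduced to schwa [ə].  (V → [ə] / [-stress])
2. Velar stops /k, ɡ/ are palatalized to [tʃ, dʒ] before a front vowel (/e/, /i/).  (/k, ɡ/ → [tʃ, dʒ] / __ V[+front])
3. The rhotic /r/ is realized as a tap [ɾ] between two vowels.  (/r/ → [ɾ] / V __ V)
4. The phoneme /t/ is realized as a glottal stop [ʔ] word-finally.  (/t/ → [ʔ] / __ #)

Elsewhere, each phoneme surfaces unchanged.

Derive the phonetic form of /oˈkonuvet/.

/o/ (word-initial): in an unstressed syllable, so rule 1 applies → [ə].
/k/ (between /o/ and /o/) is in the target of rule 2 but the environment (before a front vowel) is not met → [k].
/o/ (between /k/ and /n/) fails the environment for rule 1, so it stays [o].
/n/ (between /o/ and /u/): no rule targets it → [n].
Rule 1 applies to /u/ (between /n/ and /v/: in an unstressed syllable) → [ə].
/v/ (between /u/ and /e/): no rule targets it → [v].
/e/ (between /v/ and /t/) occurs in an unstressed syllable → [ə] by rule 1.
/t/ — word-final, word-finally — surfaces as [ʔ] (rule 4).

[əˈkonəvəʔ]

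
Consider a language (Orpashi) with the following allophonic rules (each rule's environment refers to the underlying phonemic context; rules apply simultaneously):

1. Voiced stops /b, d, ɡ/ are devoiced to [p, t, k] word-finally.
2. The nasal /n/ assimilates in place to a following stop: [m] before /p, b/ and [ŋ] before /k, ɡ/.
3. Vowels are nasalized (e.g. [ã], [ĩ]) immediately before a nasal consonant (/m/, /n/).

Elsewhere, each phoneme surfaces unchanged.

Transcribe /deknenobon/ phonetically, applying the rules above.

[deknẽnobõn]

/d/ (word-initial) fails the environment for rule 1, so it stays [d].
/e/ (between /d/ and /k/) fails the environment for rule 3, so it stays [e].
/n/ (between /k/ and /e/): rule 2 targets it, but not before a labial or velar stop → unchanged [n].
Rule 3 applies to /e/ (between /n/ and /n/: before a nasal consonant) → [ẽ].
/n/ (between /e/ and /o/): rule 2 targets it, but not before a labial or velar stop → unchanged [n].
/o/ (between /n/ and /b/) is in the target of rule 3 but the environment (before a nasal consonant) is not met → [o].
/b/ (between /o/ and /o/): rule 1 targets it, but not word-finally → unchanged [b].
/o/ (between /b/ and /n/) occurs before a nasal consonant → [õ] by rule 3.
/n/ — word-final; rule 2 does not apply here → [n].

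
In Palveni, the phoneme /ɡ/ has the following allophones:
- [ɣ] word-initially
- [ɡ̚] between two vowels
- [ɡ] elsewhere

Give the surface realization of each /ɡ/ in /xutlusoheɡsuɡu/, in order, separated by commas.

Occurrence 1 (position 10): no conditioning environment matches → elsewhere allophone [ɡ].
Occurrence 2 (position 13): between two vowels → [ɡ̚].

[ɡ], [ɡ̚]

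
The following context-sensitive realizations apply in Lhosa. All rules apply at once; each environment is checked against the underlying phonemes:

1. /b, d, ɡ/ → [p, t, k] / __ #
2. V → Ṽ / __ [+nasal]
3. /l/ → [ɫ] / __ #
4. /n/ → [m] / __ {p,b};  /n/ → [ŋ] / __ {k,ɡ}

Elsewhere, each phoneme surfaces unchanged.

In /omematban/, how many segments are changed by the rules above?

3

Segments that undergo a rule: /o/ → [õ] (rule 2); /e/ → [ẽ] (rule 2); /a/ → [ã] (rule 2).
All other segments surface unchanged.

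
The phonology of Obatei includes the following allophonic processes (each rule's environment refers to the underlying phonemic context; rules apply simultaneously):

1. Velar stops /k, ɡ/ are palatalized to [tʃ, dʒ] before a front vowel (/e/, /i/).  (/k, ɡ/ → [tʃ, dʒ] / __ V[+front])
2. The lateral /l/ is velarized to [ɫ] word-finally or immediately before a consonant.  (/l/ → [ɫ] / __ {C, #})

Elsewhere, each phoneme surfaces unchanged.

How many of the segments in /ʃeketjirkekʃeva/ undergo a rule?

2

Segments that undergo a rule: /k/ → [tʃ] (rule 1); /k/ → [tʃ] (rule 1).
All other segments surface unchanged.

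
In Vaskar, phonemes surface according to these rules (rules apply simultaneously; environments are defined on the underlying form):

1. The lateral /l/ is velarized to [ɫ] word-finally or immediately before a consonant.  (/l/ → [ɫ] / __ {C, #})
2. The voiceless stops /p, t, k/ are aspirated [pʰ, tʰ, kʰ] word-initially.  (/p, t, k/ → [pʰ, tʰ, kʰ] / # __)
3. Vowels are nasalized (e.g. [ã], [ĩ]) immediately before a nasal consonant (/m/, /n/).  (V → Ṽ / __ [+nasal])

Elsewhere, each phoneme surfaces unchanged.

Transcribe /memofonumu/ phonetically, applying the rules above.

/m/ (word-initial): no rule targets it → [m].
/e/ (between /m/ and /m/): before a nasal consonant, so rule 3 applies → [ẽ].
/m/ (between /e/ and /o/): no rule targets it → [m].
/o/ (between /m/ and /f/) is in the target of rule 3 but the environment (before a nasal consonant) is not met → [o].
/f/ stays [f].
Rule 3 applies to /o/ (between /f/ and /n/: before a nasal consonant) → [õ].
/n/ (between /o/ and /u/): no rule targets it → [n].
/u/ — between /n/ and /m/, before a nasal consonant — surfaces as [ũ] (rule 3).
/m/ (between /u/ and /u/): no rule targets it → [m].
/u/ (word-final) fails the environment for rule 3, so it stays [u].

[mẽmofõnũmu]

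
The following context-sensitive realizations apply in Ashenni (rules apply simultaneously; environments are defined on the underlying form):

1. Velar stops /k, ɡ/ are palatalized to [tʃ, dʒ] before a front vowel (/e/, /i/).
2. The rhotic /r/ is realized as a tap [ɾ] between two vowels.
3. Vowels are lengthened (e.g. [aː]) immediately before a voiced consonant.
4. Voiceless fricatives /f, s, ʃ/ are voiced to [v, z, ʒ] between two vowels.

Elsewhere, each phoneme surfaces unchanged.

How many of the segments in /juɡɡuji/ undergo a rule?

Segments that undergo a rule: /u/ → [uː] (rule 3); /u/ → [uː] (rule 3).
All other segments surface unchanged.

2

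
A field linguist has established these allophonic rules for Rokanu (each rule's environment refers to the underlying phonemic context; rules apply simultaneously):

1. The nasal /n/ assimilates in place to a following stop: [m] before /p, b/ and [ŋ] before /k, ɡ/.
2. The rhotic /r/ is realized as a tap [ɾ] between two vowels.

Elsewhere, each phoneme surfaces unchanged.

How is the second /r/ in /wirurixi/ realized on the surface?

/r/ — between /u/ and /i/, between two vowels — surfaces as [ɾ] (rule 2).

[ɾ]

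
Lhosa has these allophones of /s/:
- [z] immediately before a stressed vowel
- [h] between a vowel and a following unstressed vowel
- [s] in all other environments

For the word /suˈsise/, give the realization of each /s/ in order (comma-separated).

[s], [z], [h]

Occurrence 1 (position 1): no conditioning environment matches → elsewhere allophone [s].
Occurrence 2 (position 3): immediately before a stressed vowel → [z].
Occurrence 3 (position 5): between a vowel and a following unstressed vowel → [h].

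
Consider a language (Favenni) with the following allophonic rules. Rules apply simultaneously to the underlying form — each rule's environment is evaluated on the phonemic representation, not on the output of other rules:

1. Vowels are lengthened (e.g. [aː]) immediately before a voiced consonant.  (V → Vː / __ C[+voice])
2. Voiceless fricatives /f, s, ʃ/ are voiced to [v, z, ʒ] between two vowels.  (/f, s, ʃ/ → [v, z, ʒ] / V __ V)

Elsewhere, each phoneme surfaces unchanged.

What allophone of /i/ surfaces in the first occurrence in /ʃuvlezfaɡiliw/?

[iː]

Rule 1 applies to /i/ (between /ɡ/ and /l/: before a voiced consonant) → [iː].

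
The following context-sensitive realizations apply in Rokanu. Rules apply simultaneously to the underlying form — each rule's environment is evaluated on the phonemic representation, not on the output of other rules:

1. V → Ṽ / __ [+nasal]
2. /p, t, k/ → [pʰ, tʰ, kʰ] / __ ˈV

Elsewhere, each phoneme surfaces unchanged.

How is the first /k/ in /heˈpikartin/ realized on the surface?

/k/ (between /i/ and /a/) is in the target of rule 2 but the environment (immediately before a stressed vowel) is not met → [k].

[k]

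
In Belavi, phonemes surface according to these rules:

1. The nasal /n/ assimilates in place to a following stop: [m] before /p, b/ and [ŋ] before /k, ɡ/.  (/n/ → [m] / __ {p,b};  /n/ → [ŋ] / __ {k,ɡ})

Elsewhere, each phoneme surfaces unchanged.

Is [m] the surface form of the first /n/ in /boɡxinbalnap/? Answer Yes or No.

Yes

Rule 1 applies to /n/ (between /i/ and /b/: before a labial or velar stop) → [m].
The actual realization is [m], which matches [m].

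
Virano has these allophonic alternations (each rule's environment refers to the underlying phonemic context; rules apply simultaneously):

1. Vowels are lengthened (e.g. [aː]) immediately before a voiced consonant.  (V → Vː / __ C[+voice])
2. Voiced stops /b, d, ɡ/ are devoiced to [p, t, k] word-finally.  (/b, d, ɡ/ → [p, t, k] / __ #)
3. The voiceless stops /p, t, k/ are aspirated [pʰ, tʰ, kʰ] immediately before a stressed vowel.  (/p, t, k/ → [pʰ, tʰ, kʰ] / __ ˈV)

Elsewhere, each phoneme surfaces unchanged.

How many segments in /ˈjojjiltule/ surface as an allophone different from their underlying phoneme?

Segments that undergo a rule: /o/ → [oː] (rule 1); /i/ → [iː] (rule 1); /u/ → [uː] (rule 1).
All other segments surface unchanged.

3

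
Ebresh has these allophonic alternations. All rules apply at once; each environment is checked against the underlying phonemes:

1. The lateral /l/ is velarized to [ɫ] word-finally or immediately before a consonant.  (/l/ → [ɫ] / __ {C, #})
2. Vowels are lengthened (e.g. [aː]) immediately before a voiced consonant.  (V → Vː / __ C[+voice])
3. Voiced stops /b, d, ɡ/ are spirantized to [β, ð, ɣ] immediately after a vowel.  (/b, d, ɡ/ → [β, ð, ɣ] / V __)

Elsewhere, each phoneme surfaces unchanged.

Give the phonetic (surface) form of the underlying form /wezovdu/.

[weːzoːvdu]

/w/ — not in any rule's target class → [w].
/e/ meets the environment for rule 2 (before a voiced consonant) → [eː].
/z/ — not in any rule's target class → [z].
Rule 2 applies to /o/ (between /z/ and /v/: before a voiced consonant) → [oː].
/v/ stays [v].
/d/ (between /v/ and /u/) is in the target of rule 3 but the environment (immediately after a vowel) is not met → [d].
/u/ (word-final) is in the target of rule 2 but the environment (before a voiced consonant) is not met → [u].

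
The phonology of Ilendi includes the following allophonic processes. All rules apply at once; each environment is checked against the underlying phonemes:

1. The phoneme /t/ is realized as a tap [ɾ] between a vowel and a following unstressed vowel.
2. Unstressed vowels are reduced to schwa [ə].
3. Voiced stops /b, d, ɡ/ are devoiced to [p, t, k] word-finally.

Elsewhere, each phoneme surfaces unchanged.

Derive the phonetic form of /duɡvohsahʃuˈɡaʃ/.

/d/ (word-initial) fails the environment for rule 3, so it stays [d].
/u/ meets the environment for rule 2 (in an unstressed syllable) → [ə].
/ɡ/ (between /u/ and /v/) fails the environment for rule 3, so it stays [ɡ].
/v/ — not in any rule's target class → [v].
/o/ meets the environment for rule 2 (in an unstressed syllable) → [ə].
/h/ stays [h].
/s/ stays [s].
Rule 2 applies to /a/ (between /s/ and /h/: in an unstressed syllable) → [ə].
/h/ (between /a/ and /ʃ/): no rule targets it → [h].
/ʃ/ — not in any rule's target class → [ʃ].
/u/ (between /ʃ/ and /ɡ/): in an unstressed syllable, so rule 2 applies → [ə].
/ɡ/ (between /u/ and /a/) is in the target of rule 3 but the environment (word-finally) is not met → [ɡ].
/a/ — between /ɡ/ and /ʃ/; rule 2 does not apply here → [a].
/ʃ/ stays [ʃ].

[dəɡvəhsəhʃəˈɡaʃ]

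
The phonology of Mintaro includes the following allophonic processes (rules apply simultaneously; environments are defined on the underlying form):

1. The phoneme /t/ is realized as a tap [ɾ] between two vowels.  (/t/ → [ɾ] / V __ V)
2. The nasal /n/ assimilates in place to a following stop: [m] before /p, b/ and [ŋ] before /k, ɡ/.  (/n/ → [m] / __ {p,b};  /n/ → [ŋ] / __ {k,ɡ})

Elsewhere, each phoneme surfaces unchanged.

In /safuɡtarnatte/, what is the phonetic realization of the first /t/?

[t]

/t/ — between /ɡ/ and /a/; rule 1 does not apply here → [t].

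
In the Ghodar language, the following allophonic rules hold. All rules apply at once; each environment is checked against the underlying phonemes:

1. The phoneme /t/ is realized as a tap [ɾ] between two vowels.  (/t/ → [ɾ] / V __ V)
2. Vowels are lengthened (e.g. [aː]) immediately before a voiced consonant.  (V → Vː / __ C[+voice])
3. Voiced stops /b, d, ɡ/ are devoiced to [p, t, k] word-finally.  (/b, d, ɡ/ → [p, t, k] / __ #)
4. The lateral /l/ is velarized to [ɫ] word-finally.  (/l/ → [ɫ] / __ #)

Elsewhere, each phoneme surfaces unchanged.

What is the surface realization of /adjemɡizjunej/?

[aːdjeːmɡiːzjuːneːj]

/a/ meets the environment for rule 2 (before a voiced consonant) → [aː].
/d/ — between /a/ and /j/; rule 3 does not apply here → [d].
/j/ (between /d/ and /e/) is unaffected → [j].
/e/ meets the environment for rule 2 (before a voiced consonant) → [eː].
/m/ — not in any rule's target class → [m].
/ɡ/ — between /m/ and /i/; rule 3 does not apply here → [ɡ].
Rule 2 applies to /i/ (between /ɡ/ and /z/: before a voiced consonant) → [iː].
/z/ (between /i/ and /j/): no rule targets it → [z].
/j/ — not in any rule's target class → [j].
/u/ — between /j/ and /n/, before a voiced consonant — surfaces as [uː] (rule 2).
/n/ (between /u/ and /e/): no rule targets it → [n].
/e/ meets the environment for rule 2 (before a voiced consonant) → [eː].
/j/ (word-final) is unaffected → [j].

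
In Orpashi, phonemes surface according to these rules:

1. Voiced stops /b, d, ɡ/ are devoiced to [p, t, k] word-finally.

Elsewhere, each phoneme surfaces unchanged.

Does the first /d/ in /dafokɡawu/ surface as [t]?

No

/d/ — word-initial; rule 1 does not apply here → [d].
The actual realization is [d], not [t].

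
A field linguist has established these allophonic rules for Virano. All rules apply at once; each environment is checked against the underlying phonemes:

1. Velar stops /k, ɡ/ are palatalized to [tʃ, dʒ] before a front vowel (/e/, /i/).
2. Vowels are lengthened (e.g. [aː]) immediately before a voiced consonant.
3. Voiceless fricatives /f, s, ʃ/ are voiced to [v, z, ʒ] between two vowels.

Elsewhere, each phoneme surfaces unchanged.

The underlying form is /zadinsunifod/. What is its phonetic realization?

[zaːdiːnsuːnivoːd]

/z/ stays [z].
/a/ (between /z/ and /d/) occurs before a voiced consonant → [aː] by rule 2.
/d/ stays [d].
/i/ (between /d/ and /n/): before a voiced consonant, so rule 2 applies → [iː].
/n/ — not in any rule's target class → [n].
/s/ — between /n/ and /u/; rule 3 does not apply here → [s].
/u/ — between /s/ and /n/, before a voiced consonant — surfaces as [uː] (rule 2).
/n/ stays [n].
/i/ (between /n/ and /f/) fails the environment for rule 2, so it stays [i].
/f/ (between /i/ and /o/) occurs between two vowels → [v] by rule 3.
/o/ (between /f/ and /d/) occurs before a voiced consonant → [oː] by rule 2.
/d/ (word-final): no rule targets it → [d].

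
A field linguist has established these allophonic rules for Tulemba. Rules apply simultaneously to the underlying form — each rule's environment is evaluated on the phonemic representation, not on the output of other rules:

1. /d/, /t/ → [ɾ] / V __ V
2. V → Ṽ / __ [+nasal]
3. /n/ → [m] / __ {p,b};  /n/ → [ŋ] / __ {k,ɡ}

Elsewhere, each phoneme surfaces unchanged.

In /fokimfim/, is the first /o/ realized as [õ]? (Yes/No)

No

/o/ (between /f/ and /k/) fails the environment for rule 2, so it stays [o].
The actual realization is [o], not [õ].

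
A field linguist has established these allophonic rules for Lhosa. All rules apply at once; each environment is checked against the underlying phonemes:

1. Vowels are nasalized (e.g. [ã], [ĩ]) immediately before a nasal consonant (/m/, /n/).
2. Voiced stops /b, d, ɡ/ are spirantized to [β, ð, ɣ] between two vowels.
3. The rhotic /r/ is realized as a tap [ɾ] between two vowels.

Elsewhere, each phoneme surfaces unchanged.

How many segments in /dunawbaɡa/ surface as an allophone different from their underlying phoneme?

Segments that undergo a rule: /u/ → [ũ] (rule 1); /ɡ/ → [ɣ] (rule 2).
All other segments surface unchanged.

2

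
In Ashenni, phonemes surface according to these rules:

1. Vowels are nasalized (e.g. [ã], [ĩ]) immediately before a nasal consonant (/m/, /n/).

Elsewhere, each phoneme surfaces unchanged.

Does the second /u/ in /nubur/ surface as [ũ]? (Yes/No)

/u/ (between /b/ and /r/) fails the environment for rule 1, so it stays [u].
The actual realization is [u], not [ũ].

No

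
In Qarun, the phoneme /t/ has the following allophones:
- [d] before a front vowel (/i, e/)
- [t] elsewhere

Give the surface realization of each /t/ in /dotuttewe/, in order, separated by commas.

[t], [t], [d]

Occurrence 1 (position 3): no conditioning environment matches → elsewhere allophone [t].
Occurrence 2 (position 5): no conditioning environment matches → elsewhere allophone [t].
Occurrence 3 (position 6): before a front vowel (/i, e/) → [d].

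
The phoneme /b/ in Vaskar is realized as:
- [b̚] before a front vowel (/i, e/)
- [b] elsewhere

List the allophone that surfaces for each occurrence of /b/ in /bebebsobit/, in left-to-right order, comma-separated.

Occurrence 1 (position 1): before a front vowel (/i, e/) → [b̚].
Occurrence 2 (position 3): before a front vowel (/i, e/) → [b̚].
Occurrence 3 (position 5): no conditioning environment matches → elsewhere allophone [b].
Occurrence 4 (position 8): before a front vowel (/i, e/) → [b̚].

[b̚], [b̚], [b], [b̚]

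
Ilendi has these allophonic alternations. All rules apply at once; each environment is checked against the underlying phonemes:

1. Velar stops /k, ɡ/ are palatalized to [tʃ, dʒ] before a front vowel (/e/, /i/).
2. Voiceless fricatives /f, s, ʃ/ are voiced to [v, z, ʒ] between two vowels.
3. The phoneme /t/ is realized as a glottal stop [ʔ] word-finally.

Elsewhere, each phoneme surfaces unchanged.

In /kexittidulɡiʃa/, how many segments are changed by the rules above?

3

Segments that undergo a rule: /k/ → [tʃ] (rule 1); /ɡ/ → [dʒ] (rule 1); /ʃ/ → [ʒ] (rule 2).
All other segments surface unchanged.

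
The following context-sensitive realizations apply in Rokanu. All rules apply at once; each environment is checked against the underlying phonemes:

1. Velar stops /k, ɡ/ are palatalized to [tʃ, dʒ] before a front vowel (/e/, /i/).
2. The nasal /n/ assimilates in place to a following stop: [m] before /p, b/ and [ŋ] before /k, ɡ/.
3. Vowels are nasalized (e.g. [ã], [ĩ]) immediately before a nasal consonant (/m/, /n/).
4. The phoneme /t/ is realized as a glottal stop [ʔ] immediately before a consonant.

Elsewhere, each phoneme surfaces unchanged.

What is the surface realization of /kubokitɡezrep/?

[kubotʃiʔdʒezrep]

/k/ (word-initial) fails the environment for rule 1, so it stays [k].
/u/ — between /k/ and /b/; rule 3 does not apply here → [u].
/b/ (between /u/ and /o/) is unaffected → [b].
/o/ — between /b/ and /k/; rule 3 does not apply here → [o].
/k/ meets the environment for rule 1 (before a front vowel) → [tʃ].
/i/ (between /k/ and /t/) fails the environment for rule 3, so it stays [i].
/t/ meets the environment for rule 4 (immediately before a consonant) → [ʔ].
/ɡ/ (between /t/ and /e/) occurs before a front vowel → [dʒ] by rule 1.
/e/ (between /ɡ/ and /z/): rule 3 targets it, but not before a nasal consonant → unchanged [e].
/z/ stays [z].
/r/ (between /z/ and /e/) is unaffected → [r].
/e/ (between /r/ and /p/) fails the environment for rule 3, so it stays [e].
/p/ (word-final): no rule targets it → [p].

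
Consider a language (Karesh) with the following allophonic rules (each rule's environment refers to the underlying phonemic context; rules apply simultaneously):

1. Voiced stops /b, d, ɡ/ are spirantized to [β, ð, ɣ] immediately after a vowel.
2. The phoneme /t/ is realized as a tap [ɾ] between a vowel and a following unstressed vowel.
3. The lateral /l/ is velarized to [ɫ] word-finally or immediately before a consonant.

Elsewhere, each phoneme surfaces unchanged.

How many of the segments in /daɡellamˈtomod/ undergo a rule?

3

Segments that undergo a rule: /ɡ/ → [ɣ] (rule 1); /l/ → [ɫ] (rule 3); /d/ → [ð] (rule 1).
All other segments surface unchanged.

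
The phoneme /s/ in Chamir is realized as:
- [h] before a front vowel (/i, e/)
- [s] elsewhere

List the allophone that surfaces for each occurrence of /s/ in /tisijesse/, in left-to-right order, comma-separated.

[h], [s], [h]

Occurrence 1 (position 3): before a front vowel (/i, e/) → [h].
Occurrence 2 (position 7): no conditioning environment matches → elsewhere allophone [s].
Occurrence 3 (position 8): before a front vowel (/i, e/) → [h].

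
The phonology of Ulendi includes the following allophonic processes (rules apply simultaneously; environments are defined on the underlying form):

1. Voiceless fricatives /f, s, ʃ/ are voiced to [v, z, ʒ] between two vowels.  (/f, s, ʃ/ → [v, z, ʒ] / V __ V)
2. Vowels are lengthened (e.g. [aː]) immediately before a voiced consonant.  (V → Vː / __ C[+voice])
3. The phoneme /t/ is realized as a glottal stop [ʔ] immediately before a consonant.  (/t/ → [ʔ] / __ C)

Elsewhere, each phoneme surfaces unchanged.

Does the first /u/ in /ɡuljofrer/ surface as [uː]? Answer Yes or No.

/u/ (between /ɡ/ and /l/) occurs before a voiced consonant → [uː] by rule 2.
The actual realization is [uː], which matches [uː].

Yes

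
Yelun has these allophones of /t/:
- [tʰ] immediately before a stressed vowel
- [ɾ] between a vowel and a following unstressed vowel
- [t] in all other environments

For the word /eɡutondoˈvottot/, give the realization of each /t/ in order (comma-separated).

Occurrence 1 (position 4): between a vowel and an unstressed vowel → [ɾ].
Occurrence 2 (position 11): no conditioning environment matches → elsewhere allophone [t].
Occurrence 3 (position 12): no conditioning environment matches → elsewhere allophone [t].
Occurrence 4 (position 14): no conditioning environment matches → elsewhere allophone [t].

[ɾ], [t], [t], [t]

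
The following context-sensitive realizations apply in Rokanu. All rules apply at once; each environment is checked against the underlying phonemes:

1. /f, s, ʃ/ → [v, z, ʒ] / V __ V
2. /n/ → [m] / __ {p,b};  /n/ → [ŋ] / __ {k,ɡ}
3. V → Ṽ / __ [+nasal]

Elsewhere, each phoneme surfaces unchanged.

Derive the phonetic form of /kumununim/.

[kũmũnũnĩm]

/k/ (word-initial): no rule targets it → [k].
/u/ meets the environment for rule 3 (before a nasal consonant) → [ũ].
/m/ (between /u/ and /u/) is unaffected → [m].
/u/ (between /m/ and /n/) occurs before a nasal consonant → [ũ] by rule 3.
/n/ (between /u/ and /u/): rule 2 targets it, but not before a labial or velar stop → unchanged [n].
/u/ — between /n/ and /n/, before a nasal consonant — surfaces as [ũ] (rule 3).
/n/ (between /u/ and /i/) fails the environment for rule 2, so it stays [n].
/i/ meets the environment for rule 3 (before a nasal consonant) → [ĩ].
/m/ (word-final): no rule targets it → [m].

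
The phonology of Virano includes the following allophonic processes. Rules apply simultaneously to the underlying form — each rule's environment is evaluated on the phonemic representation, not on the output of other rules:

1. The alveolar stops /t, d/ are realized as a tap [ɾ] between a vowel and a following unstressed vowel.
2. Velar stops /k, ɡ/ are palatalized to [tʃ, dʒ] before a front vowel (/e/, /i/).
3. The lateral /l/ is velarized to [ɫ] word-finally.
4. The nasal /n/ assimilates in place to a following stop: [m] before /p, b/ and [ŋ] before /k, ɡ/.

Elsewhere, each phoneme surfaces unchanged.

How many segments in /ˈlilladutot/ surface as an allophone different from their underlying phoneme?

2

Segments that undergo a rule: /d/ → [ɾ] (rule 1); /t/ → [ɾ] (rule 1).
All other segments surface unchanged.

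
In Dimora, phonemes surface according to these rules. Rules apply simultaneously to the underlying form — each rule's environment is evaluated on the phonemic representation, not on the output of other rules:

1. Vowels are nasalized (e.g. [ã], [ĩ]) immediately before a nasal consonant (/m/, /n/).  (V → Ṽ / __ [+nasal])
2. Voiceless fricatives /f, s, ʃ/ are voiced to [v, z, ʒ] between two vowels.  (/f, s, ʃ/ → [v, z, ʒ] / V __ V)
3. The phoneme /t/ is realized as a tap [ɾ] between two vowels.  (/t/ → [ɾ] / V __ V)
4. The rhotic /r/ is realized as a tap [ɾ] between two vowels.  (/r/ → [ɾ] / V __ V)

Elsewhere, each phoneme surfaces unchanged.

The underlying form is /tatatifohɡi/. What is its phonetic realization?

/t/ — word-initial; rule 3 does not apply here → [t].
/a/ (between /t/ and /t/) is in the target of rule 1 but the environment (before a nasal consonant) is not met → [a].
/t/ (between /a/ and /a/): between two vowels, so rule 3 applies → [ɾ].
/a/ (between /t/ and /t/) fails the environment for rule 1, so it stays [a].
/t/ (between /a/ and /i/): between two vowels, so rule 3 applies → [ɾ].
/i/ (between /t/ and /f/) fails the environment for rule 1, so it stays [i].
/f/ (between /i/ and /o/) occurs between two vowels → [v] by rule 2.
/o/ (between /f/ and /h/): rule 1 targets it, but not before a nasal consonant → unchanged [o].
/h/ stays [h].
/ɡ/ (between /h/ and /i/) is unaffected → [ɡ].
/i/ (word-final) is in the target of rule 1 but the environment (before a nasal consonant) is not met → [i].

[taɾaɾivohɡi]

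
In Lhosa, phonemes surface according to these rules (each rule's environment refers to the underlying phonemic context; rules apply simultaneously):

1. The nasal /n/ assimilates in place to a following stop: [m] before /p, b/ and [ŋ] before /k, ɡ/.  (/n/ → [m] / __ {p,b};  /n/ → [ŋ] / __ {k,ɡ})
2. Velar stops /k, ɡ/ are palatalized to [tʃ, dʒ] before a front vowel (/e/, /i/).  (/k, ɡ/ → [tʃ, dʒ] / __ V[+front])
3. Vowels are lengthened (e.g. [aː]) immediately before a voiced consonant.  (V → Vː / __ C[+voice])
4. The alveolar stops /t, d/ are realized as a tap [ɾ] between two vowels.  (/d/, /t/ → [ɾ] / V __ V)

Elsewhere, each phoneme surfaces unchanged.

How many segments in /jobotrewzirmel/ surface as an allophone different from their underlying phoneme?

Segments that undergo a rule: /o/ → [oː] (rule 3); /e/ → [eː] (rule 3); /i/ → [iː] (rule 3); /e/ → [eː] (rule 3).
All other segments surface unchanged.

4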